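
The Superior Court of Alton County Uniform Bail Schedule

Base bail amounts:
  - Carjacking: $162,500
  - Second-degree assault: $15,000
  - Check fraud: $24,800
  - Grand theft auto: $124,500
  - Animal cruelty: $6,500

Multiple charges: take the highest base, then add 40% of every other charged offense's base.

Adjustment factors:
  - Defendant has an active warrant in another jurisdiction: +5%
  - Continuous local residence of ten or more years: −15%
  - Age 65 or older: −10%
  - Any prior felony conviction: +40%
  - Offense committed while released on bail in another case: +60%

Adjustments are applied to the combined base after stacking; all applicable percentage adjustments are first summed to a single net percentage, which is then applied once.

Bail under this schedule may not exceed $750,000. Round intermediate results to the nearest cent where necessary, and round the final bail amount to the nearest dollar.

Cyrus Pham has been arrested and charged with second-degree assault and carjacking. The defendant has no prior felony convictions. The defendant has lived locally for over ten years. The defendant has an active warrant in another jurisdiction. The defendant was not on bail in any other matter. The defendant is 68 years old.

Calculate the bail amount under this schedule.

$134,800

Base amounts from the schedule: second-degree assault $15,000; carjacking $162,500.
Stacking rule: highest base plus 40% of each additional charge. Highest is carjacking at $162,500. Additional: $15,000 × 40% = $6,000. Combined base = $162,500 + $6,000 = $168,500.
Net percentage adjustment: +5% −15% −10% = −20%. $168,500 × 0.8 = $134,800.
$134,800 is within the $750,000 maximum.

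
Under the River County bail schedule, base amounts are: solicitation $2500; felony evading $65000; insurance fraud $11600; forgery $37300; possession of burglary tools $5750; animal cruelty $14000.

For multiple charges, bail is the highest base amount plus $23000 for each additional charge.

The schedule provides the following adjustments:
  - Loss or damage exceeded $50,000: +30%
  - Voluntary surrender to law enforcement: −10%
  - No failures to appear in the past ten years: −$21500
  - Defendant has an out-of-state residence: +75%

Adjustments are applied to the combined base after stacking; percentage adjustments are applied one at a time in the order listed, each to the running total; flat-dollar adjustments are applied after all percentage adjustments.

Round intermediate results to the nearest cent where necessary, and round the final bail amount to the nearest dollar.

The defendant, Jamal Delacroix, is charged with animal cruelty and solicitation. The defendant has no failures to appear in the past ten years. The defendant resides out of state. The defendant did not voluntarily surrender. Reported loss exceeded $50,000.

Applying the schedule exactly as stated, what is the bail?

Base amounts from the schedule: animal cruelty $14000; solicitation $2500.
Stacking rule: highest base plus $23000 per additional charge. Highest is animal cruelty at $14000; 1 additional charge → +$23000. Combined base = $37000.
Loss or damage exceeded $50,000 (+30%): $37000 × 1.3 = $48100.
Defendant has an out-of-state residence (+75%): $48100 × 1.75 = $84175.
No failures to appear in the past ten years (−$21500 flat): $84175 − $21500 = $62675.

$62675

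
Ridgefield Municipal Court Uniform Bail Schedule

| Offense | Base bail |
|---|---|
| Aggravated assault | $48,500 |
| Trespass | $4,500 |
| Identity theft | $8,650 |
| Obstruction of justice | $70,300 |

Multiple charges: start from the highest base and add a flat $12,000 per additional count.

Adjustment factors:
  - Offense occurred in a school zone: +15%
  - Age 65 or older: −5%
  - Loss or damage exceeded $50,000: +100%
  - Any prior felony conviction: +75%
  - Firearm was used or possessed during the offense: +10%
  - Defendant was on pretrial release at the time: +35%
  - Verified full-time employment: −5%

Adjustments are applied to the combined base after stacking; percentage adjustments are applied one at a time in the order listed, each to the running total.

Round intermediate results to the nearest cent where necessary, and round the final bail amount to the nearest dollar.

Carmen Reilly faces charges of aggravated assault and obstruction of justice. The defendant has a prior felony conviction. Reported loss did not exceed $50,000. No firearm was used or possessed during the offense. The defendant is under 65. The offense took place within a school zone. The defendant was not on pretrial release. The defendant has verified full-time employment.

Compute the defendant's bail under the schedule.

$157,347

Base amounts from the schedule: aggravated assault $48,500; obstruction of justice $70,300.
Stacking rule: highest base plus $12,000 per additional charge. Highest is obstruction of justice at $70,300; 1 additional charge → +$12,000. Combined base = $82,300.
Offense occurred in a school zone (+15%): $82,300 × 1.15 = $94,645.
Any prior felony conviction (+75%): $94,645 × 1.75 = $165,628.75.
Verified full-time employment (−5%): $165,628.75 × 0.95 = $157,347.31.
Rounded to the nearest dollar: $157,347.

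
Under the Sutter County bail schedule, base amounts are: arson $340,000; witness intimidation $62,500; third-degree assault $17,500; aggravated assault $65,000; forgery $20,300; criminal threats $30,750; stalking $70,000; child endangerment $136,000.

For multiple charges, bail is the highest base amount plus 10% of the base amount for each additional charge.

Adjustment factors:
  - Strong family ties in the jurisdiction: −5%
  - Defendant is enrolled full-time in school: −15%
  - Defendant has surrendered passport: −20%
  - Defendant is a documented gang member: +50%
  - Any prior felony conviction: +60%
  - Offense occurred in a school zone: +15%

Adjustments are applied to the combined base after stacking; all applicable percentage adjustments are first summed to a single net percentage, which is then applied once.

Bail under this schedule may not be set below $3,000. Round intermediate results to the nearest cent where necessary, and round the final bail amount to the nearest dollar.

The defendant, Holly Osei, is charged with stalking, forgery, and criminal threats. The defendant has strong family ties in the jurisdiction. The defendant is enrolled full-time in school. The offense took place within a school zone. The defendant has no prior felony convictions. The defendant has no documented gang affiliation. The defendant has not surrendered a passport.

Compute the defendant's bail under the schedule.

Base amounts from the schedule: stalking $70,000; forgery $20,300; criminal threats $30,750.
Stacking rule: highest base plus 10% of each additional charge. Highest is stalking at $70,000. Additional: $20,300 × 10% = $2,030; $30,750 × 10% = $3,075. Combined base = $70,000 + $5,105 = $75,105.
Net percentage adjustment: −5% −15% +15% = −5%. $75,105 × 0.95 = $71,349.75.
$71,349.75 is at or above the $3,000 minimum.
Rounded to the nearest dollar: $71,350.

$71,350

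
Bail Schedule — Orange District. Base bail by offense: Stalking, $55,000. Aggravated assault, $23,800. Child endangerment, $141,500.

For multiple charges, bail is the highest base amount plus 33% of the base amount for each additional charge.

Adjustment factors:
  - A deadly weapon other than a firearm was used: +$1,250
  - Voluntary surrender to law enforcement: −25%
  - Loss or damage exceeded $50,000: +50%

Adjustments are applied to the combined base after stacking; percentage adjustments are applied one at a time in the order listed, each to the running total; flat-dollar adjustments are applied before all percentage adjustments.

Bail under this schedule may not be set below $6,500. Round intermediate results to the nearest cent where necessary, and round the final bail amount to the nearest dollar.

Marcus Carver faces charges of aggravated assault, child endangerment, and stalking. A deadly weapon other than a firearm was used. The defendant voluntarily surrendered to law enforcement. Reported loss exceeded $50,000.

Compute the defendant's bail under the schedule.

$189,848

Base amounts from the schedule: aggravated assault $23,800; child endangerment $141,500; stalking $55,000.
Stacking rule: highest base plus 33% of each additional charge. Highest is child endangerment at $141,500. Additional: $23,800 × 33% = $7,854; $55,000 × 33% = $18,150. Combined base = $141,500 + $26,004 = $167,504.
A deadly weapon other than a firearm was used (+$1,250 flat): $167,504 + $1,250 = $168,754.
Voluntary surrender to law enforcement (−25%): $168,754 × 0.75 = $126,565.50.
Loss or damage exceeded $50,000 (+50%): $126,565.50 × 1.5 = $189,848.25.
$189,848.25 is at or above the $6,500 minimum.
Rounded to the nearest dollar: $189,848.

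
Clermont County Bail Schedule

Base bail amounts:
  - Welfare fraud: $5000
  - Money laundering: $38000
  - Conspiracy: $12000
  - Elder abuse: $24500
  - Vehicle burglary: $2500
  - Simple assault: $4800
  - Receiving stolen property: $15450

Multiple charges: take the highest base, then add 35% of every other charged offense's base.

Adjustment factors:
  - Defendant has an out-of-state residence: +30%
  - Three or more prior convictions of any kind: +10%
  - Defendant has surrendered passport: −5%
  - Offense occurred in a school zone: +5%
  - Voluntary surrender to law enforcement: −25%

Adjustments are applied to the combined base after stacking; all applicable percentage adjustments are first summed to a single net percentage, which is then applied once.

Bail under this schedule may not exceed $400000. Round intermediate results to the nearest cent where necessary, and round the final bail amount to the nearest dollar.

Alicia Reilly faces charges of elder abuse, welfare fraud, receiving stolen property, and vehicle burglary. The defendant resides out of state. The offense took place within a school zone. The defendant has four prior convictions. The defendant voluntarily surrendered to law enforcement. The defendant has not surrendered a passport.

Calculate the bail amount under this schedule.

Base amounts from the schedule: elder abuse $24500; welfare fraud $5000; receiving stolen property $15450; vehicle burglary $2500.
Stacking rule: highest base plus 35% of each additional charge. Highest is elder abuse at $24500. Additional: $5000 × 35% = $1750; $15450 × 35% = $5407.50; $2500 × 35% = $875. Combined base = $24500 + $8032.50 = $32532.50.
Net percentage adjustment: +30% +10% +5% −25% = +20%. $32532.50 × 1.2 = $39039.
$39039 is within the $400000 maximum.

$39039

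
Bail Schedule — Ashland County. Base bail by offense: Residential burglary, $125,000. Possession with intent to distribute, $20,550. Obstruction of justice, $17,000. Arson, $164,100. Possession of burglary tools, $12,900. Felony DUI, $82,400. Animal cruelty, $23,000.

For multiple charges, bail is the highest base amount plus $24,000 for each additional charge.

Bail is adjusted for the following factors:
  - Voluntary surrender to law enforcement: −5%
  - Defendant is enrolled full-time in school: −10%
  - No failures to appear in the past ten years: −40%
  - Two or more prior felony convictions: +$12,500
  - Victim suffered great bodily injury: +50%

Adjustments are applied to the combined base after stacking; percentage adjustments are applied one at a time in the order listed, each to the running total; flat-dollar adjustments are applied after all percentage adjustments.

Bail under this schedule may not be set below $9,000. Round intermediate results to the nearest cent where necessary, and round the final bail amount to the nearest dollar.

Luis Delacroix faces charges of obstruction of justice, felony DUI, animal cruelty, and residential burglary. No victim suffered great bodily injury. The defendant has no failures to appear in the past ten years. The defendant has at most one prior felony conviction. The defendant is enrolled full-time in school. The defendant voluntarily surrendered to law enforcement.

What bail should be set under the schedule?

Base amounts from the schedule: obstruction of justice $17,000; felony DUI $82,400; animal cruelty $23,000; residential burglary $125,000.
Stacking rule: highest base plus $24,000 per additional charge. Highest is residential burglary at $125,000; 3 additional charges → +$72,000. Combined base = $197,000.
Voluntary surrender to law enforcement (−5%): $197,000 × 0.95 = $187,150.
Defendant is enrolled full-time in school (−10%): $187,150 × 0.9 = $168,435.
No failures to appear in the past ten years (−40%): $168,435 × 0.6 = $101,061.
$101,061 is at or above the $9,000 minimum.

$101,061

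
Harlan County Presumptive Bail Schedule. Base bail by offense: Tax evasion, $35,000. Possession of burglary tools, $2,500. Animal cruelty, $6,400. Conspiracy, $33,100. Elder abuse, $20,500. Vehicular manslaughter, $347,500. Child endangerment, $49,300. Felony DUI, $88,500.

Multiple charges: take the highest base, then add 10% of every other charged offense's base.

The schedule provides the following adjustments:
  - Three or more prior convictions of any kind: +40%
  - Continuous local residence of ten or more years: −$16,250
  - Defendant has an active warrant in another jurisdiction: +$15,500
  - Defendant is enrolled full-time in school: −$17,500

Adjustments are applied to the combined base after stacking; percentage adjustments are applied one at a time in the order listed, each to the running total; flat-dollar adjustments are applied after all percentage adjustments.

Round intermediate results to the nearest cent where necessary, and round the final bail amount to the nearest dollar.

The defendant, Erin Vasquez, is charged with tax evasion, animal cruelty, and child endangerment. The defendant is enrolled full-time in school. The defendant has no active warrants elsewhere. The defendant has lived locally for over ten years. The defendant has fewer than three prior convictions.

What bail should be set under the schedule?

$19,690

Base amounts from the schedule: tax evasion $35,000; animal cruelty $6,400; child endangerment $49,300.
Stacking rule: highest base plus 10% of each additional charge. Highest is child endangerment at $49,300. Additional: $35,000 × 10% = $3,500; $6,400 × 10% = $640. Combined base = $49,300 + $4,140 = $53,440.
Continuous local residence of ten or more years (−$16,250 flat): $53,440 − $16,250 = $37,190.
Defendant is enrolled full-time in school (−$17,500 flat): $37,190 − $17,500 = $19,690.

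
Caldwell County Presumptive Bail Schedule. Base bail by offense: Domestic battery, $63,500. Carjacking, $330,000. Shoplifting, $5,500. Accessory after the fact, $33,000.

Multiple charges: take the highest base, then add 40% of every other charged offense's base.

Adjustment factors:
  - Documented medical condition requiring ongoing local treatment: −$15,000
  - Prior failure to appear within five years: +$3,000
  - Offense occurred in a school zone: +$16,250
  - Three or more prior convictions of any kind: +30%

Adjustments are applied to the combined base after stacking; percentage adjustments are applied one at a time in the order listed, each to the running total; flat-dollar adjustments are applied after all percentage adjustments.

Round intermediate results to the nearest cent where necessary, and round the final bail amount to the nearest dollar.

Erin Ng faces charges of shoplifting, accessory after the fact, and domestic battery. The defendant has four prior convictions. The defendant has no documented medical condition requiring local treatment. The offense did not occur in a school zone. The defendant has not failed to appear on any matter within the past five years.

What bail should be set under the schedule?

$102,570

Base amounts from the schedule: shoplifting $5,500; accessory after the fact $33,000; domestic battery $63,500.
Stacking rule: highest base plus 40% of each additional charge. Highest is domestic battery at $63,500. Additional: $5,500 × 40% = $2,200; $33,000 × 40% = $13,200. Combined base = $63,500 + $15,400 = $78,900.
Three or more prior convictions of any kind (+30%): $78,900 × 1.3 = $102,570.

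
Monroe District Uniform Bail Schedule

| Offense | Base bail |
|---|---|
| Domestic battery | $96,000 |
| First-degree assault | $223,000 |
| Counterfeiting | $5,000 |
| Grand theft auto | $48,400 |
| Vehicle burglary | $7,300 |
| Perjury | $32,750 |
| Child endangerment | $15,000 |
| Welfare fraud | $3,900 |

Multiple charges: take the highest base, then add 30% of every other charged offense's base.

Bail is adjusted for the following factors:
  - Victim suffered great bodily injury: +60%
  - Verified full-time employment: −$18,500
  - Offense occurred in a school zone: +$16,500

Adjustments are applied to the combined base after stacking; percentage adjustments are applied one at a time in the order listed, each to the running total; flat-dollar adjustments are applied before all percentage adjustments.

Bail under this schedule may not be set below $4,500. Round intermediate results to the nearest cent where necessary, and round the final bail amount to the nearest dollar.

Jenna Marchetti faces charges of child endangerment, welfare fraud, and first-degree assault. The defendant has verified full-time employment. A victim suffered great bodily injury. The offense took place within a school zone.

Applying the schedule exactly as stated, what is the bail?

Base amounts from the schedule: child endangerment $15,000; welfare fraud $3,900; first-degree assault $223,000.
Stacking rule: highest base plus 30% of each additional charge. Highest is first-degree assault at $223,000. Additional: $15,000 × 30% = $4,500; $3,900 × 30% = $1,170. Combined base = $223,000 + $5,670 = $228,670.
Verified full-time employment (−$18,500 flat): $228,670 − $18,500 = $210,170.
Offense occurred in a school zone (+$16,500 flat): $210,170 + $16,500 = $226,670.
Victim suffered great bodily injury (+60%): $226,670 × 1.6 = $362,672.
$362,672 is at or above the $4,500 minimum.

$362,672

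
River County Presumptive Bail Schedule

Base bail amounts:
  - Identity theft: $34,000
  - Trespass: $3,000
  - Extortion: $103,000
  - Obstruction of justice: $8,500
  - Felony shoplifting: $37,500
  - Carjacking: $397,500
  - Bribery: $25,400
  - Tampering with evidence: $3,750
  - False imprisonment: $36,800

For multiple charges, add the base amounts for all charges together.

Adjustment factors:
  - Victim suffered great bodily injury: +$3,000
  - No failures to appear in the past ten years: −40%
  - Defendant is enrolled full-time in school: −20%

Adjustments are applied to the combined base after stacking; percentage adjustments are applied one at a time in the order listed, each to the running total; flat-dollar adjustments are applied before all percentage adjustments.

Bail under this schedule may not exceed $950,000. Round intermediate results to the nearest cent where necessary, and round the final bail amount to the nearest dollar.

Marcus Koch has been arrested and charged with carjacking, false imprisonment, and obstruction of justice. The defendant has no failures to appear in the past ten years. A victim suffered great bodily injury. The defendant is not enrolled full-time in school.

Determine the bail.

$267,480

Base amounts from the schedule: carjacking $397,500; false imprisonment $36,800; obstruction of justice $8,500.
Stacking rule: sum of all bases. $397,500 + $36,800 + $8,500 = $442,800.
Victim suffered great bodily injury (+$3,000 flat): $442,800 + $3,000 = $445,800.
No failures to appear in the past ten years (−40%): $445,800 × 0.6 = $267,480.
$267,480 is within the $950,000 maximum.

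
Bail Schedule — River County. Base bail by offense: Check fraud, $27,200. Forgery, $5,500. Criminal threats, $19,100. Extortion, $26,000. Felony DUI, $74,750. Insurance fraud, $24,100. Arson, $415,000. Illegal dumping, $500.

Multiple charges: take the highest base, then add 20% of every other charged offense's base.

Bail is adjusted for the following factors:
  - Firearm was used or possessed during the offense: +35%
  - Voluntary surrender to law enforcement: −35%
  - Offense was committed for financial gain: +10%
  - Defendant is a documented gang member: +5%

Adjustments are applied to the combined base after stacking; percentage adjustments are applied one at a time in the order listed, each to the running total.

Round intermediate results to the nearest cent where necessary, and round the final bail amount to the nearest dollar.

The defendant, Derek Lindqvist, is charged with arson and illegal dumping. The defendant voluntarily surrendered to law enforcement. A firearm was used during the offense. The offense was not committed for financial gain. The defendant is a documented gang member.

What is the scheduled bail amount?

Base amounts from the schedule: arson $415,000; illegal dumping $500.
Stacking rule: highest base plus 20% of each additional charge. Highest is arson at $415,000. Additional: $500 × 20% = $100. Combined base = $415,000 + $100 = $415,100.
Firearm was used or possessed during the offense (+35%): $415,100 × 1.35 = $560,385.
Voluntary surrender to law enforcement (−35%): $560,385 × 0.65 = $364,250.25.
Defendant is a documented gang member (+5%): $364,250.25 × 1.05 = $382,462.76.
Rounded to the nearest dollar: $382,463.

$382,463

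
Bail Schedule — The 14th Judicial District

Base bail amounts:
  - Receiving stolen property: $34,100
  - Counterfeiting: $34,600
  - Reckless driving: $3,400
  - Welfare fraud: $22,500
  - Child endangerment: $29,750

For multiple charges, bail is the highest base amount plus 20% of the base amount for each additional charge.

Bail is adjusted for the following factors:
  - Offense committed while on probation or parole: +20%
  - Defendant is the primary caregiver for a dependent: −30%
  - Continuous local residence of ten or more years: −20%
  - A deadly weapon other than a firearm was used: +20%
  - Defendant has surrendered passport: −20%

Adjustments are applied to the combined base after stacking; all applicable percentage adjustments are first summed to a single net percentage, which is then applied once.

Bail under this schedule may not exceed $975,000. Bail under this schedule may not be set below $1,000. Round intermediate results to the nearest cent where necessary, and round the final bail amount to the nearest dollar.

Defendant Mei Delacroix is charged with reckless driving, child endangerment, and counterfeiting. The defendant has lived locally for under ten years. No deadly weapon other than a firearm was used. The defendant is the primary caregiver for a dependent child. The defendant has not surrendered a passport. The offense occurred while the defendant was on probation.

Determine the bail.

$37,107

Base amounts from the schedule: reckless driving $3,400; child endangerment $29,750; counterfeiting $34,600.
Stacking rule: highest base plus 20% of each additional charge. Highest is counterfeiting at $34,600. Additional: $3,400 × 20% = $680; $29,750 × 20% = $5,950. Combined base = $34,600 + $6,630 = $41,230.
Net percentage adjustment: +20% −30% = −10%. $41,230 × 0.9 = $37,107.
$37,107 is within the $975,000 maximum.
$37,107 is at or above the $1,000 minimum.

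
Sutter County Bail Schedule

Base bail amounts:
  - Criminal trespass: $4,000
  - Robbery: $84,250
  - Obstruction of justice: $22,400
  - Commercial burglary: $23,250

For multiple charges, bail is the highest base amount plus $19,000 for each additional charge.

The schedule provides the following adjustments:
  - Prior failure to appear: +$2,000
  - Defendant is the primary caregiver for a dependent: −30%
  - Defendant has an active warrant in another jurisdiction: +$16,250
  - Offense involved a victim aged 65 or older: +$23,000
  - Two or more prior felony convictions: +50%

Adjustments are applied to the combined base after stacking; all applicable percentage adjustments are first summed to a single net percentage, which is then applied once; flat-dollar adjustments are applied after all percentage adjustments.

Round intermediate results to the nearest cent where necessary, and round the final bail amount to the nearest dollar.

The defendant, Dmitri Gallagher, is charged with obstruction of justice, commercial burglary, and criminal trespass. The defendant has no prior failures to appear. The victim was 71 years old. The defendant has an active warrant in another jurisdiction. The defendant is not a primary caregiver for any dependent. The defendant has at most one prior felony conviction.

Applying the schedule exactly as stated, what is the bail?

Base amounts from the schedule: obstruction of justice $22,400; commercial burglary $23,250; criminal trespass $4,000.
Stacking rule: highest base plus $19,000 per additional charge. Highest is commercial burglary at $23,250; 2 additional charges → +$38,000. Combined base = $61,250.
Defendant has an active warrant in another jurisdiction (+$16,250 flat): $61,250 + $16,250 = $77,500.
Offense involved a victim aged 65 or older (+$23,000 flat): $77,500 + $23,000 = $100,500.

$100,500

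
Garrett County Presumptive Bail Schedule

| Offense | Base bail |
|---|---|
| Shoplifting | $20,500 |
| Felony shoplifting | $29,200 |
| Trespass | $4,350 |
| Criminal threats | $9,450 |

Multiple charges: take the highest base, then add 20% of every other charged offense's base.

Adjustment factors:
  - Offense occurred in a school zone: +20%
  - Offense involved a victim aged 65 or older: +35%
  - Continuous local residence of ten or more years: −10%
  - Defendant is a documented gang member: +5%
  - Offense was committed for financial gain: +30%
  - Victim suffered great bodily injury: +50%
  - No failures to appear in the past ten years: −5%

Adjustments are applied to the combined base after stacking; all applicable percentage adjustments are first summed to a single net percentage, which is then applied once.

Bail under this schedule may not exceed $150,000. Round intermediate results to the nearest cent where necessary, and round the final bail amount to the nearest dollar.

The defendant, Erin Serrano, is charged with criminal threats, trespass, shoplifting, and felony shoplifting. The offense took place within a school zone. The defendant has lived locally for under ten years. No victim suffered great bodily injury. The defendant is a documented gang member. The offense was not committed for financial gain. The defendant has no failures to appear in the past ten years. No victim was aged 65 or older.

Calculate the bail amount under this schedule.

Base amounts from the schedule: criminal threats $9,450; trespass $4,350; shoplifting $20,500; felony shoplifting $29,200.
Stacking rule: highest base plus 20% of each additional charge. Highest is felony shoplifting at $29,200. Additional: $9,450 × 20% = $1,890; $4,350 × 20% = $870; $20,500 × 20% = $4,100. Combined base = $29,200 + $6,860 = $36,060.
Net percentage adjustment: +20% +5% −5% = +20%. $36,060 × 1.2 = $43,272.
$43,272 is within the $150,000 maximum.

$43,272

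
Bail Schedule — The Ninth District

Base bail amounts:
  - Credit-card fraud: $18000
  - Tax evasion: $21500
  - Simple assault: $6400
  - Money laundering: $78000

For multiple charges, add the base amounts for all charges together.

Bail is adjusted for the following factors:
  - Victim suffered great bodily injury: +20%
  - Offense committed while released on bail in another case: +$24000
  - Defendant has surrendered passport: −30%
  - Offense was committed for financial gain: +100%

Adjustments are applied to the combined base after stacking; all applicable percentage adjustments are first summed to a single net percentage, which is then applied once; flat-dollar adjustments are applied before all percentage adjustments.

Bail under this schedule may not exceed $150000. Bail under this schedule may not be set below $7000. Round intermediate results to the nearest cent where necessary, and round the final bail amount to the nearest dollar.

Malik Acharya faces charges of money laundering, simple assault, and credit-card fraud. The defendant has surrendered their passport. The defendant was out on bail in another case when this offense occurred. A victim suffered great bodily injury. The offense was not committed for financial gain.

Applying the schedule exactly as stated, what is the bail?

Base amounts from the schedule: money laundering $78000; simple assault $6400; credit-card fraud $18000.
Stacking rule: sum of all bases. $78000 + $6400 + $18000 = $102400.
Offense committed while released on bail in another case (+$24000 flat): $102400 + $24000 = $126400.
Net percentage adjustment: +20% −30% = −10%. $126400 × 0.9 = $113760.
$113760 is within the $150000 maximum.
$113760 is at or above the $7000 minimum.

$113760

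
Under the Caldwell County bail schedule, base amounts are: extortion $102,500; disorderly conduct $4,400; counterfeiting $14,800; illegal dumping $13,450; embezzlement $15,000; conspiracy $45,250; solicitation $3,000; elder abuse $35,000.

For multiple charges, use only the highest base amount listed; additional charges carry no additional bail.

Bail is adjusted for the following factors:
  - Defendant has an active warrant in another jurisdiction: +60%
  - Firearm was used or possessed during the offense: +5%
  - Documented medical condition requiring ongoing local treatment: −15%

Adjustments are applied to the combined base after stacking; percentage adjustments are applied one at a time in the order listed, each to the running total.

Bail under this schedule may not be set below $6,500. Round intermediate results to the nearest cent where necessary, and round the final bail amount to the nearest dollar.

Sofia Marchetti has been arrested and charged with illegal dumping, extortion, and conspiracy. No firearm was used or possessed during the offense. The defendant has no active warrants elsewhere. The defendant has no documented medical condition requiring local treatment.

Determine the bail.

Base amounts from the schedule: illegal dumping $13,450; extortion $102,500; conspiracy $45,250.
Stacking rule: use the highest base only. Highest is extortion at $102,500. Combined base = $102,500.
No adjustment factors apply to this defendant.
$102,500 is at or above the $6,500 minimum.

$102,500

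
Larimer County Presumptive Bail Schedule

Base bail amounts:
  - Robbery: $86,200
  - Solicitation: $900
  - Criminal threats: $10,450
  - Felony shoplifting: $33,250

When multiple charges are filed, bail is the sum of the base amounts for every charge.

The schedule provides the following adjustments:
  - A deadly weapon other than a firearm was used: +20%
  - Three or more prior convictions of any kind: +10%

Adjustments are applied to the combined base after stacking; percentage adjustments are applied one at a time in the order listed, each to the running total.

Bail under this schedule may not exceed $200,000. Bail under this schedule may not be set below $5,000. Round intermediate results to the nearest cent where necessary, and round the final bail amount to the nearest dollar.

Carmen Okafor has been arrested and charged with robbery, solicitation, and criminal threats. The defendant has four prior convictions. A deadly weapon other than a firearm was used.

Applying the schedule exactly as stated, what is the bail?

Base amounts from the schedule: robbery $86,200; solicitation $900; criminal threats $10,450.
Stacking rule: sum of all bases. $86,200 + $900 + $10,450 = $97,550.
A deadly weapon other than a firearm was used (+20%): $97,550 × 1.2 = $117,060.
Three or more prior convictions of any kind (+10%): $117,060 × 1.1 = $128,766.
$128,766 is within the $200,000 maximum.
$128,766 is at or above the $5,000 minimum.

$128,766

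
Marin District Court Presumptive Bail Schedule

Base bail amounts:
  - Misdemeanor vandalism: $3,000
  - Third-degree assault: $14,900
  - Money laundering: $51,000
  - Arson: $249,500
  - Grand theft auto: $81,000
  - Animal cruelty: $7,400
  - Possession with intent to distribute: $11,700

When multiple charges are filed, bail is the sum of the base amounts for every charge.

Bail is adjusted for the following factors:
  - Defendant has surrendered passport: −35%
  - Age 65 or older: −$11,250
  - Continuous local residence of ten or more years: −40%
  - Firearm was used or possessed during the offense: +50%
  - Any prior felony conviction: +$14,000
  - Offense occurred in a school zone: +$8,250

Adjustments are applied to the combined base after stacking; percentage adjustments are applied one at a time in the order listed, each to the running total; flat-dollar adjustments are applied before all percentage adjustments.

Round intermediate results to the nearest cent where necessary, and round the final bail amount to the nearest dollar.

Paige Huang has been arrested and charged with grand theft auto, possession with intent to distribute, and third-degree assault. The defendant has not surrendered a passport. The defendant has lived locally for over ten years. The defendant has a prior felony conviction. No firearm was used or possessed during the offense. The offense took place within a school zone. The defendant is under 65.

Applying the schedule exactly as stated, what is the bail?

Base amounts from the schedule: grand theft auto $81,000; possession with intent to distribute $11,700; third-degree assault $14,900.
Stacking rule: sum of all bases. $81,000 + $11,700 + $14,900 = $107,600.
Any prior felony conviction (+$14,000 flat): $107,600 + $14,000 = $121,600.
Offense occurred in a school zone (+$8,250 flat): $121,600 + $8,250 = $129,850.
Continuous local residence of ten or more years (−40%): $129,850 × 0.6 = $77,910.

$77,910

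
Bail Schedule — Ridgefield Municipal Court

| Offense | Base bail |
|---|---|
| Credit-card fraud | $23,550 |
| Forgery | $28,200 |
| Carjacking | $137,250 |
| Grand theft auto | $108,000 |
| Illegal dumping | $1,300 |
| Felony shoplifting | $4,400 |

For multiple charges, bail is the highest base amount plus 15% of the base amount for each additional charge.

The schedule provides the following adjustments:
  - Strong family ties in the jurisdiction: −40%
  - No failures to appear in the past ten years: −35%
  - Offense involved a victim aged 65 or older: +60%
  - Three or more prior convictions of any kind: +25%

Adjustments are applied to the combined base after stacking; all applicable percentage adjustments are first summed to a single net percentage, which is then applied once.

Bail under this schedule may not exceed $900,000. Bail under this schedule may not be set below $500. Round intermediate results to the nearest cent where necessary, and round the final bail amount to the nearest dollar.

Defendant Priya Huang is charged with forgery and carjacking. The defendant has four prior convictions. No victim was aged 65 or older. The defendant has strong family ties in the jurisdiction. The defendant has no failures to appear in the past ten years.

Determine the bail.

Base amounts from the schedule: forgery $28,200; carjacking $137,250.
Stacking rule: highest base plus 15% of each additional charge. Highest is carjacking at $137,250. Additional: $28,200 × 15% = $4,230. Combined base = $137,250 + $4,230 = $141,480.
Net percentage adjustment: −40% −35% +25% = −50%. $141,480 × 0.5 = $70,740.
$70,740 is within the $900,000 maximum.
$70,740 is at or above the $500 minimum.

$70,740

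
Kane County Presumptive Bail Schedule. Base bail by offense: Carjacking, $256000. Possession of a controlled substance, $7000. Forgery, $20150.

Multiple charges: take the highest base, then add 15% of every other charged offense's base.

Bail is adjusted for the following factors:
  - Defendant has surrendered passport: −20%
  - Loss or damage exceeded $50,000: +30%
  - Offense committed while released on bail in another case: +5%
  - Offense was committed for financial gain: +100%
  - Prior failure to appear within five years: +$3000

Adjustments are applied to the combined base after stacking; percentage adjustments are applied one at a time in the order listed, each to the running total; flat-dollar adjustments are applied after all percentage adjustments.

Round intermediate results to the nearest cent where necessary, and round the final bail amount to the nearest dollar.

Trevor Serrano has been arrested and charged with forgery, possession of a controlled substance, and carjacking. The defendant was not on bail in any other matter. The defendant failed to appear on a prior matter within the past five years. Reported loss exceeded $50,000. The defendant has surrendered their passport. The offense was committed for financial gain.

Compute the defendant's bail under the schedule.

Base amounts from the schedule: forgery $20150; possession of a controlled substance $7000; carjacking $256000.
Stacking rule: highest base plus 15% of each additional charge. Highest is carjacking at $256000. Additional: $20150 × 15% = $3022.50; $7000 × 15% = $1050. Combined base = $256000 + $4072.50 = $260072.50.
Defendant has surrendered passport (−20%): $260072.50 × 0.8 = $208058.
Loss or damage exceeded $50,000 (+30%): $208058 × 1.3 = $270475.40.
Offense was committed for financial gain (+100%): $270475.40 × 2 = $540950.80.
Prior failure to appear within five years (+$3000 flat): $540950.80 + $3000 = $543950.80.
Rounded to the nearest dollar: $543951.

$543951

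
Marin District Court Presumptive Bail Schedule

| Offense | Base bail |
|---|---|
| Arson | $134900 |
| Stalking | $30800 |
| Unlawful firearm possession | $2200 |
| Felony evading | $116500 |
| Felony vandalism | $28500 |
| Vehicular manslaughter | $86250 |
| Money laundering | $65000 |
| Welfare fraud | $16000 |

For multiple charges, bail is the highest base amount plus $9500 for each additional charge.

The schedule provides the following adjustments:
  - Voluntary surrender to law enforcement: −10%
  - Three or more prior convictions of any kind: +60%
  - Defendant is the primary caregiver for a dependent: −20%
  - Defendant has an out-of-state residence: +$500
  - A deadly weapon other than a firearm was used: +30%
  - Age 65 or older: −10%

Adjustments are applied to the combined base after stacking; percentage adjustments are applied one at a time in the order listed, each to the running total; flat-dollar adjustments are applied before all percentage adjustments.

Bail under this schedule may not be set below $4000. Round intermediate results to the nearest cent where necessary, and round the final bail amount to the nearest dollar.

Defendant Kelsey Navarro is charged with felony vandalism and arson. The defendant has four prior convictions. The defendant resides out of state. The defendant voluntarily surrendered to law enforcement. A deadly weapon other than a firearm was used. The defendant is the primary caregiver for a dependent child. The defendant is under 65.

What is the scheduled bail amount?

Base amounts from the schedule: felony vandalism $28500; arson $134900.
Stacking rule: highest base plus $9500 per additional charge. Highest is arson at $134900; 1 additional charge → +$9500. Combined base = $144400.
Defendant has an out-of-state residence (+$500 flat): $144400 + $500 = $144900.
Voluntary surrender to law enforcement (−10%): $144900 × 0.9 = $130410.
Three or more prior convictions of any kind (+60%): $130410 × 1.6 = $208656.
Defendant is the primary caregiver for a dependent (−20%): $208656 × 0.8 = $166924.80.
A deadly weapon other than a firearm was used (+30%): $166924.80 × 1.3 = $217002.24.
$217002.24 is at or above the $4000 minimum.
Rounded to the nearest dollar: $217002.

$217002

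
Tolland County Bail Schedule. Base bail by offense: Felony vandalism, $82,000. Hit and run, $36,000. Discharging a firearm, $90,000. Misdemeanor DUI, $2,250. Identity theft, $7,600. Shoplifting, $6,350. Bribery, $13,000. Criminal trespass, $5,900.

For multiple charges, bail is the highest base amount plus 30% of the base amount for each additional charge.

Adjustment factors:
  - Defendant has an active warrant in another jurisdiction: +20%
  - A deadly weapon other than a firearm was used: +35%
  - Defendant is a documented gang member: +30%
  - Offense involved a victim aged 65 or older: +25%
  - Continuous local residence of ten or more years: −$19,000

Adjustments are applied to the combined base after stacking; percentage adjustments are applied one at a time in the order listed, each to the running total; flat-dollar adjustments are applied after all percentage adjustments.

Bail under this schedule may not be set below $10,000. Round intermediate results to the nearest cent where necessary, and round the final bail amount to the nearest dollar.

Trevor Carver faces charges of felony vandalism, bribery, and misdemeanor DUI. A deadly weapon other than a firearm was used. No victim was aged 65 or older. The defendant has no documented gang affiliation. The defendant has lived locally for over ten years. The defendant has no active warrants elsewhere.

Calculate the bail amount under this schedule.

Base amounts from the schedule: felony vandalism $82,000; bribery $13,000; misdemeanor DUI $2,250.
Stacking rule: highest base plus 30% of each additional charge. Highest is felony vandalism at $82,000. Additional: $13,000 × 30% = $3,900; $2,250 × 30% = $675. Combined base = $82,000 + $4,575 = $86,575.
A deadly weapon other than a firearm was used (+35%): $86,575 × 1.35 = $116,876.25.
Continuous local residence of ten or more years (−$19,000 flat): $116,876.25 − $19,000 = $97,876.25.
$97,876.25 is at or above the $10,000 minimum.
Rounded to the nearest dollar: $97,876.

$97,876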